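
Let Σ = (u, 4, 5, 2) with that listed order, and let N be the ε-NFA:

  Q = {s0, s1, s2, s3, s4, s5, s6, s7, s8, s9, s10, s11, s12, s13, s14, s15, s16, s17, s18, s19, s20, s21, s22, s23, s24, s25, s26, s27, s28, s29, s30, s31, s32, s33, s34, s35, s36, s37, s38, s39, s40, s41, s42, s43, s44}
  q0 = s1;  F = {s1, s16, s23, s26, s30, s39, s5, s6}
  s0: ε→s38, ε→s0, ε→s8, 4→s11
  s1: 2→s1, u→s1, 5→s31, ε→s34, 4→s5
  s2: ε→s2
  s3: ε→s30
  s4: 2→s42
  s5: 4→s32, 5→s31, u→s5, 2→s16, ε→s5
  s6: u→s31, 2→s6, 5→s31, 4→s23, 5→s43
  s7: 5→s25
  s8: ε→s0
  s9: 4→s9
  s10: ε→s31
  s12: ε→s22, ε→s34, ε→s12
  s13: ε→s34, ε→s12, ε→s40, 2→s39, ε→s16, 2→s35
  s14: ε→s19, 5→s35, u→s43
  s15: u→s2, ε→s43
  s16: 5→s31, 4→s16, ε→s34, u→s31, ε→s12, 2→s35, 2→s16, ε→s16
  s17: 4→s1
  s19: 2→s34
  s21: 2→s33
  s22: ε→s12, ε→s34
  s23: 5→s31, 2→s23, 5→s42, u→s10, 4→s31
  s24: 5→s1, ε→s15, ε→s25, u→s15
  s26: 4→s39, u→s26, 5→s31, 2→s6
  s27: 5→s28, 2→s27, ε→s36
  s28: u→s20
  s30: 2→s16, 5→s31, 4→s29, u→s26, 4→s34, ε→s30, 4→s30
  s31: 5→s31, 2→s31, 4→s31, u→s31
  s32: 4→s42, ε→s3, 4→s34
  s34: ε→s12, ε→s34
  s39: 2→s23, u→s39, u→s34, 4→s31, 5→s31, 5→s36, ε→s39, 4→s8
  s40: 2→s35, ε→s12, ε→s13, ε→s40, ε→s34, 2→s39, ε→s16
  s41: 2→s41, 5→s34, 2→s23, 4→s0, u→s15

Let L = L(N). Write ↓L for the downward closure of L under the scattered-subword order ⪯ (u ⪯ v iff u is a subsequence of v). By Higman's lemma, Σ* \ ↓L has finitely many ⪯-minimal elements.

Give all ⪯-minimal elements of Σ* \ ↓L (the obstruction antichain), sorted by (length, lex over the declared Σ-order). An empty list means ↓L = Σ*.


|Q|=45, |F|=8, |δ|=106 (36 ε).
min D↑ (9 st, q0=0, F={2}): 0:u→0,4→1,5→2,2→0 1:u→1,4→3,5→2,2→4 2:u→2,4→2,5→2,2→2 3:u→5,4→3,5→2,2→4 4:u→2,4→4,5→2,2→4 5:u→5,4→6,5→2,2→7 6:u→6,4→2,5→2,2→8 7:u→2,4→8,5→2,2→7 8:u→2,4→2,5→2,2→8 (ε-aug+det+¬).
'5': run [24, 4] end={s31,s36,s42,s43} — reject; 1/1 deletions ∈↓L.
'42u': run [24, 23, 11, 2] end={s10,s31} — reject; 3/3 deletions ∈↓L.
'44u44': |S_i|=[24, 23, 22, 16, 13, 5] end={s0,s11,s31,s38,s8} ∉↓L; 5/5 deletions ∈↓L.
3 words, ⪯-incomp.

min(Σ*\↓L) = [5, 42u, 44u44].


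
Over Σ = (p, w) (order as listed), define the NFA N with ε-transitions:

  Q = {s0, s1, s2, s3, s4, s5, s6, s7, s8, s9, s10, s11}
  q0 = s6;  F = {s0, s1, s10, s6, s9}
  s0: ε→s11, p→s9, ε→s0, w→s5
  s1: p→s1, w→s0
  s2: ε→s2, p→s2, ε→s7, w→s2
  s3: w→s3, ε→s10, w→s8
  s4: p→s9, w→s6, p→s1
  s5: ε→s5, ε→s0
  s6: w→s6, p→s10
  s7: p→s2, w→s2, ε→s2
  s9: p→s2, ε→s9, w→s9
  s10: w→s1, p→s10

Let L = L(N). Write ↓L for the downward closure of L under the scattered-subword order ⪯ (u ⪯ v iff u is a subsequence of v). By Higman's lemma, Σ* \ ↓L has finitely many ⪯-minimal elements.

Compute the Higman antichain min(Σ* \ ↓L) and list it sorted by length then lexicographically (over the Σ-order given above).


A = [pwwpp].

|Q|=12, |F|=5, |δ|=28 (9 ε).
min D↑ (6 st, q0=0, F={5}): 0:p→1,w→0 1:p→1,w→2 2:p→2,w→3 3:p→4,w→3 4:p→5,w→4 5:p→5,w→5 [Hopcroft].
'pwwpp': |S_i|=[9, 8, 7, 6, 3, 2] end={s2,s7} rej; 5/5 single-dels accept.
1 minimals (antichain).


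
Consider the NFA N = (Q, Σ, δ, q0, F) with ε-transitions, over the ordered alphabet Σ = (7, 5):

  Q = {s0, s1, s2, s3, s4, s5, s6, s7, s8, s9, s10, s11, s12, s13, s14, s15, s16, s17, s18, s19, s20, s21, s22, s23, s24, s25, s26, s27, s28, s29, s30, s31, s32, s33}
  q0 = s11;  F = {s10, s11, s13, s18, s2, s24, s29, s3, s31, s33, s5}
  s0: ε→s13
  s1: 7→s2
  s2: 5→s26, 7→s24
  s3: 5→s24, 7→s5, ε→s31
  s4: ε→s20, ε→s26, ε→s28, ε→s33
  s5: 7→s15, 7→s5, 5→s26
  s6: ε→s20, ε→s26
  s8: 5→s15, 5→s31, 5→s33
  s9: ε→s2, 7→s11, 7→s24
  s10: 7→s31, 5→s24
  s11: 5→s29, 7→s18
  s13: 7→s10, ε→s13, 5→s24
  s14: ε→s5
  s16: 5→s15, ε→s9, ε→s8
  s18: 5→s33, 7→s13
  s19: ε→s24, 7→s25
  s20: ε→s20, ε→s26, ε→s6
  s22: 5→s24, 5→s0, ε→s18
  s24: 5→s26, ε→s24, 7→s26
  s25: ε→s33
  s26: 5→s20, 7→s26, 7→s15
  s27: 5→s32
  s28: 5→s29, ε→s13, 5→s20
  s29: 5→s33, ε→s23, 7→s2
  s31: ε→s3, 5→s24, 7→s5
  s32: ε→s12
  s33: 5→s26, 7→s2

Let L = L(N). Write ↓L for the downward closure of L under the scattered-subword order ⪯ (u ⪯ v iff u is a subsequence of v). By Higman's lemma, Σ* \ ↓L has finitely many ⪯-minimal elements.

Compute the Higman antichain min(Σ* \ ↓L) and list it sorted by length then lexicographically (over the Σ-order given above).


min(Σ*\↓L) = [755, 575, 555, 7757, 5777, 777775].

|Q|=34, |F|=11, |δ|=63 (24 ε).
min D↑ (11 st, q0=0, F={8}): 0:7→1,5→2 1:7→3,5→4 2:7→5,5→4 3:7→6,5→7 4:7→5,5→8 5:7→7,5→8 6:7→9,5→7 7:7→8,5→8 8:7→8,5→8 9:7→10,5→7 10:7→10,5→8 [Hopcroft].
'755': |S_i|=[16, 13, 7, 4] end={s15,s20,s26,s6} ∉↓L; 3/3 del acc.
'575': run [16, 9, 6, 4] end={s15,s20,s26,s6} — reject; 3/3 deletions ∈↓L.
'555': run [16, 9, 7, 4] end={s15,s20,s26,s6} rej; 3/3 single-dels accept.
'7757': N↓-sim [16, 13, 11, 5, 4] end={s15,s20,s26,s6} ∉↓L; 4/4 deletions ∈↓L.
'5777': run [16, 9, 6, 5, 4] end={s15,s20,s26,s6} — reject; 4/4 del acc.
'777775': run [16, 13, 11, 9, 8, 5, 4] end={s15,s20,s26,s6} ∉↓L; 6/6 deletions ∈↓L.
6 minimals (antichain).


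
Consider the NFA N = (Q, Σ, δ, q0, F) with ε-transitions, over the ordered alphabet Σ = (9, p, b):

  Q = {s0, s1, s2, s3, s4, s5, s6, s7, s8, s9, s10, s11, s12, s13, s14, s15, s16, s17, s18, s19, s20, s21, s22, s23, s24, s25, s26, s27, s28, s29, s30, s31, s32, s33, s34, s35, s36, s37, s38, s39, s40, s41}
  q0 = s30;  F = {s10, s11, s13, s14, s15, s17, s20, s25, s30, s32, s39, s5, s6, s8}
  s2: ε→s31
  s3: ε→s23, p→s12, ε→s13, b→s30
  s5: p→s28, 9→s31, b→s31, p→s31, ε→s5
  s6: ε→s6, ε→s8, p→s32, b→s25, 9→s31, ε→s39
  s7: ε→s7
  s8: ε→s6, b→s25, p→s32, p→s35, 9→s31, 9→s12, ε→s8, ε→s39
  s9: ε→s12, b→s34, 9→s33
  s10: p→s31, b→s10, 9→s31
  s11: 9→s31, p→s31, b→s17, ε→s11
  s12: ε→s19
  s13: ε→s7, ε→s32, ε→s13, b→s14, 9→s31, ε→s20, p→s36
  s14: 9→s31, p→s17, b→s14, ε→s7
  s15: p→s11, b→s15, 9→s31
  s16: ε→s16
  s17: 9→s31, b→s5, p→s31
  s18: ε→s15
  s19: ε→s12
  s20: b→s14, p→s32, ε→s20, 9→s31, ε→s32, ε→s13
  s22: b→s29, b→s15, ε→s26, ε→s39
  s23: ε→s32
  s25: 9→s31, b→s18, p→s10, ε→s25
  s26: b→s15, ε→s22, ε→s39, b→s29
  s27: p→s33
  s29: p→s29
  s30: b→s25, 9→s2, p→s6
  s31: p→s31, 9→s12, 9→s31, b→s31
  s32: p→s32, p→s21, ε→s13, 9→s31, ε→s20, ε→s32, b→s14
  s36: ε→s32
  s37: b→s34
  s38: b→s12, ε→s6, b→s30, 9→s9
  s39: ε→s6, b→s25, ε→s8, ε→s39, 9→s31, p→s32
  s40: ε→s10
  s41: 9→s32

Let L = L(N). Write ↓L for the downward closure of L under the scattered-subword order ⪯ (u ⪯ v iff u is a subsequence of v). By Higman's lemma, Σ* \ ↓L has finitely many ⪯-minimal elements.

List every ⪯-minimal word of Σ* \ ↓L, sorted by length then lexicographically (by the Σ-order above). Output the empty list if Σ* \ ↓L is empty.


|Q|=42, |F|=14, |δ|=105 (40 ε).
min D↑ (11 st, q0=0, F={1}): 0:9→1,p→2,b→3 1:9→1,p→1,b→1 2:9→1,p→4,b→3 3:9→1,p→5,b→6 4:9→1,p→4,b→7 5:9→1,p→1,b→5 6:9→1,p→8,b→6 7:9→1,p→9,b→7 8:9→1,p→1,b→9 9:9→1,p→1,b→10 10:9→1,p→1,b→1 (ε-aug+det+¬).
'9': N↓-sim [24, 4] end={s12,s19,s2,s31} rej; 1/1 del acc.
'bpp': run [24, 13, 8, 4] end={s12,s19,s28,s31} ∉↓L; 3/3 deletions ∈↓L.
'ppbpbb': N↓-sim [24, 22, 16, 9, 6, 5, 3] end={s12,s19,s31} ∉↓L; 6/6 single-dels accept.
'bbpbbb': run [24, 13, 12, 7, 6, 5, 3] end={s12,s19,s31} rej; 6/6 deletions ∈↓L.
4 minimals (antichain).

Antichain: [9, bpp, ppbpbb, bbpbbb].


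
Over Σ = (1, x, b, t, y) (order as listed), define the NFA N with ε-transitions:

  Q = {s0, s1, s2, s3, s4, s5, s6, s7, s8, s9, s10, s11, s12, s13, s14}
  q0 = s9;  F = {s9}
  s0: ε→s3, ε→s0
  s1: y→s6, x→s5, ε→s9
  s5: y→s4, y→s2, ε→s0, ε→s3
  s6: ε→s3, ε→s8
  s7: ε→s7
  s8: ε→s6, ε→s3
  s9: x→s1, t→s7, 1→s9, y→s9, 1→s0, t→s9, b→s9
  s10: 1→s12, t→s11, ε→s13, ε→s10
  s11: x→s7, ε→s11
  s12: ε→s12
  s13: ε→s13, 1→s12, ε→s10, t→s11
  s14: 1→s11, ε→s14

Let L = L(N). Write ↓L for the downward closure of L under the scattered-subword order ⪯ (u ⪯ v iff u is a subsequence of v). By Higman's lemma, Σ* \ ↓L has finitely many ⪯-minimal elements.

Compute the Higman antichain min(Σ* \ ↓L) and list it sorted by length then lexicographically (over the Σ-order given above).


|Q|=15, |F|=1, |δ|=34 (17 ε).
min D↑ (1 st, q0=0, F={}): 0:1→0,x→0,b→0,t→0,y→0 [Hopcroft].
L(D↑) = ∅ ⇒ ↓L = Σ*.

min(Σ*\↓L) = [].


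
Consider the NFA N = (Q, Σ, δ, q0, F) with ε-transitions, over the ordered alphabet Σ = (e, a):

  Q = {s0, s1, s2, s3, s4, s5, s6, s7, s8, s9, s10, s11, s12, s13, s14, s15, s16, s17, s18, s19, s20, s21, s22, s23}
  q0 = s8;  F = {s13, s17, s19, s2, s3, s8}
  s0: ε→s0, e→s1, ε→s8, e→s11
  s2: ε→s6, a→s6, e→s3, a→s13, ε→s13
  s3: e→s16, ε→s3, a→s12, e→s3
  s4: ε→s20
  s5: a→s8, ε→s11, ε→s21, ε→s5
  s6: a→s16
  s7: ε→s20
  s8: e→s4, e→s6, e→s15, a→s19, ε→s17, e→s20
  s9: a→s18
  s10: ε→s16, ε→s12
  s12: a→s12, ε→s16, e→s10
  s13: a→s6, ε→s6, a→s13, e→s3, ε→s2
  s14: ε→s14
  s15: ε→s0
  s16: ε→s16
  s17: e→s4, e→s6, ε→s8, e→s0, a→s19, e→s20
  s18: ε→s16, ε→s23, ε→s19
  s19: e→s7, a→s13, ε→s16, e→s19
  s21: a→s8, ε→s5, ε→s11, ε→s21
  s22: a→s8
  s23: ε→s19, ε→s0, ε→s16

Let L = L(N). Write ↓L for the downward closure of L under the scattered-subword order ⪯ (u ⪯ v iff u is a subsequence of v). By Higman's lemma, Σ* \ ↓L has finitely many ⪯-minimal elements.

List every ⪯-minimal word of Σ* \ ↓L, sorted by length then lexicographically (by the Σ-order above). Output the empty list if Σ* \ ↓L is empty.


|Q|=24, |F|=6, |δ|=61 (30 ε).
min D↑ (5 st, q0=0, F={4}): 0:e→0,a→1 1:e→1,a→2 2:e→3,a→2 3:e→3,a→4 4:e→4,a→4.
'aaea': run [17, 10, 7, 4, 3] end={s10,s12,s16} — reject; 4/4 deletions ∈↓L.
1 words, ⪯-incomp.

A = [aaea].


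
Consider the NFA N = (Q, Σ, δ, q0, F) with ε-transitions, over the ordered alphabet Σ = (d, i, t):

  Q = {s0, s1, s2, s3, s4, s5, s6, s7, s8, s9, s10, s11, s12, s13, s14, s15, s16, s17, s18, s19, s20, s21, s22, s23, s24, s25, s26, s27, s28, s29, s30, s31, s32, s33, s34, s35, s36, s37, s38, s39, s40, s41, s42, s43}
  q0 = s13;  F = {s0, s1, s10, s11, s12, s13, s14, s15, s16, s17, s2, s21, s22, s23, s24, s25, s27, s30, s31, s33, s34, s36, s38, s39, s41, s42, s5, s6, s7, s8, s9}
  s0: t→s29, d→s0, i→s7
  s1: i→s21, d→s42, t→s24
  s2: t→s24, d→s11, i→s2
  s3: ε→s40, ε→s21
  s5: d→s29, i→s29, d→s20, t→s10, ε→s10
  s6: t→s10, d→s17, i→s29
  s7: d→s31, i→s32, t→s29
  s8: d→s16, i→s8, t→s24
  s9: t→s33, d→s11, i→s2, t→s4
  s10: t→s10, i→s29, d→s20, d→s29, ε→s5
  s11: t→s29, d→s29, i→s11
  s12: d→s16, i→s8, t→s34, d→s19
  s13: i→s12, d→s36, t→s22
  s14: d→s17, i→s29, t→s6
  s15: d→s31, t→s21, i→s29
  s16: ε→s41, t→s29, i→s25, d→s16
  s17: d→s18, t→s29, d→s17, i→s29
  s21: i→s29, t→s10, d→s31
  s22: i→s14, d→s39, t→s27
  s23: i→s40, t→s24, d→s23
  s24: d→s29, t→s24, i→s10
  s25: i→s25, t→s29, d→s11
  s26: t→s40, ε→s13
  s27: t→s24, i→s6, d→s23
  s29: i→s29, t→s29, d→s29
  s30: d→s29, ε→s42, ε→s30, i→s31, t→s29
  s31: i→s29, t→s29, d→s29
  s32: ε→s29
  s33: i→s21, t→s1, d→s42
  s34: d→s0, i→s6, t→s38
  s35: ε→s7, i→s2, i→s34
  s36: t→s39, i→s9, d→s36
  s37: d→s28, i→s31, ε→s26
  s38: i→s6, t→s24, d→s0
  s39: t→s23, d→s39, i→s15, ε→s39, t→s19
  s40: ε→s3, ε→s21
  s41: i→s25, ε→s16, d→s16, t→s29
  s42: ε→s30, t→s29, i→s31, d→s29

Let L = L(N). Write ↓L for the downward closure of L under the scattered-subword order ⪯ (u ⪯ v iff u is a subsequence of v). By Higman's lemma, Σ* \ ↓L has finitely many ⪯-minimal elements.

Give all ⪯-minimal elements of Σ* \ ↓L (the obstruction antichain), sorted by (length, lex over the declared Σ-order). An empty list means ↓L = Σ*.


min(Σ*\↓L) = [idt, tii, didd, iitd, tttd].

|Q|=44, |F|=31, |δ|=123 (16 ε).
min D↑ (29 st, q0=0, F={17}): 0:d→1,i→2,t→3 1:d→1,i→4,t→5 2:d→6,i→7,t→8 3:d→5,i→9,t→10 4:d→11,i→12,t→13 5:d→5,i→14,t→15 6:d→6,i→16,t→17 7:d→6,i→7,t→18 8:d→19,i→20,t→21 9:d→22,i→17,t→20 10:d→15,i→20,t→18 11:d→17,i→11,t→17 12:d→11,i→12,t→18 13:d→23,i→24,t→25 14:d→26,i→17,t→24 15:d→15,i→24,t→18 16:d→11,i→16,t→17 17:d→17,i→17,t→17 18:d→17,i→27,t→18 19:d→19,i→28,t→17 20:d→22,i→17,t→27 21:d→19,i→20,t→18 22:d→22,i→17,t→17 23:d→17,i→26,t→17 24:d→26,i→17,t→27 25:d→23,i→24,t→18 26:d→17,i→17,t→17 27:d→17,i→17,t→27 28:d→26,i→17,t→17 [Hopcroft].
'idt': |S_i|=[39, 33, 15, 1] end={s29} — reject; 3/3 del acc.
'tii': |S_i|=[39, 29, 15, 2] end={s29,s32} ∉↓L; 3/3 deletions ∈↓L.
'didd': run [39, 30, 21, 6, 1] end={s29} — reject; 4/4 deletions ∈↓L.
'iitd': N↓-sim [39, 33, 18, 5, 2] end={s20,s29} rej; 4/4 single-dels accept.
'tttd': |S_i|=[39, 29, 22, 5, 2] end={s20,s29} rej; 4/4 del acc.
5 words, ⪯-incomp.


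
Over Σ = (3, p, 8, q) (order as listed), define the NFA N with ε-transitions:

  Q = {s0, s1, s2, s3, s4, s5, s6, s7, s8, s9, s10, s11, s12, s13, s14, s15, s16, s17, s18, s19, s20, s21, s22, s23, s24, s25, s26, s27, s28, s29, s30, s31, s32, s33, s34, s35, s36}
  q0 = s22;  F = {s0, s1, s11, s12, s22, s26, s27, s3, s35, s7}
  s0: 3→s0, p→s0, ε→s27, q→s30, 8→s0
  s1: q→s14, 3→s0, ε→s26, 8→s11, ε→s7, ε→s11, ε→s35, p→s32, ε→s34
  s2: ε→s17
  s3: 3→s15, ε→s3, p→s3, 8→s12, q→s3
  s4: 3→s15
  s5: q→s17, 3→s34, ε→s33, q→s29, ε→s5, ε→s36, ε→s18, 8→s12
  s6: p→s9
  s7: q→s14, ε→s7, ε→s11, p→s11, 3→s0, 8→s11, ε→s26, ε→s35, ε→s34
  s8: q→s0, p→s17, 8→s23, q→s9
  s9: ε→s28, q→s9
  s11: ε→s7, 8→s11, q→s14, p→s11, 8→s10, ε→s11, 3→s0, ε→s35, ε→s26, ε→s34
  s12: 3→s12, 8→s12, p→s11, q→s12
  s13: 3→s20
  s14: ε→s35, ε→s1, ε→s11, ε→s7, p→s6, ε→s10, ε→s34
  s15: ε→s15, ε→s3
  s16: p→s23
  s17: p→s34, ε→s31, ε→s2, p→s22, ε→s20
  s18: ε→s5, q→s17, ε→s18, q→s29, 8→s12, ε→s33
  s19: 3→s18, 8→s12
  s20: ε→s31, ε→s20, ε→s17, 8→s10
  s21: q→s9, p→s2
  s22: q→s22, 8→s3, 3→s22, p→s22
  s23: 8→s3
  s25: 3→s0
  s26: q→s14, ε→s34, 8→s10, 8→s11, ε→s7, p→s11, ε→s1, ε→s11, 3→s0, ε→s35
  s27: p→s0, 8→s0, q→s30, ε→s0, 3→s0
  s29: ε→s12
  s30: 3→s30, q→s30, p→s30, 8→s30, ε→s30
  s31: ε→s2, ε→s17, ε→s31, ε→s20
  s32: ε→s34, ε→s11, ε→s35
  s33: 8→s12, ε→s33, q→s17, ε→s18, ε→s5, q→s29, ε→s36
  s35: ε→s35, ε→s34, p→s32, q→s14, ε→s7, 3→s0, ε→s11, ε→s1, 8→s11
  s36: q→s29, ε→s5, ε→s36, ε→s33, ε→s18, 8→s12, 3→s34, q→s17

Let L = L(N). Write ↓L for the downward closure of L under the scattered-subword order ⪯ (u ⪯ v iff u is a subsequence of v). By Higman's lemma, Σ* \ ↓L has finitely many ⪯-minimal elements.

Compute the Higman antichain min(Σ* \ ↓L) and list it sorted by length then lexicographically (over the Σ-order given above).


Antichain: [88p3q].

|Q|=37, |F|=10, |δ|=147 (68 ε).
min D↑ (6 st, q0=0, F={5}): 0:3→0,p→0,8→1,q→0 1:3→1,p→1,8→2,q→1 2:3→2,p→3,8→2,q→2 3:3→4,p→3,8→3,q→3 4:3→4,p→4,8→4,q→5 5:3→5,p→5,8→5,q→5.
'88p3q': |S_i|=[19, 18, 16, 15, 3, 1] end={s30} ∉↓L; 5/5 del acc.
1 words, ⪯-incomp.


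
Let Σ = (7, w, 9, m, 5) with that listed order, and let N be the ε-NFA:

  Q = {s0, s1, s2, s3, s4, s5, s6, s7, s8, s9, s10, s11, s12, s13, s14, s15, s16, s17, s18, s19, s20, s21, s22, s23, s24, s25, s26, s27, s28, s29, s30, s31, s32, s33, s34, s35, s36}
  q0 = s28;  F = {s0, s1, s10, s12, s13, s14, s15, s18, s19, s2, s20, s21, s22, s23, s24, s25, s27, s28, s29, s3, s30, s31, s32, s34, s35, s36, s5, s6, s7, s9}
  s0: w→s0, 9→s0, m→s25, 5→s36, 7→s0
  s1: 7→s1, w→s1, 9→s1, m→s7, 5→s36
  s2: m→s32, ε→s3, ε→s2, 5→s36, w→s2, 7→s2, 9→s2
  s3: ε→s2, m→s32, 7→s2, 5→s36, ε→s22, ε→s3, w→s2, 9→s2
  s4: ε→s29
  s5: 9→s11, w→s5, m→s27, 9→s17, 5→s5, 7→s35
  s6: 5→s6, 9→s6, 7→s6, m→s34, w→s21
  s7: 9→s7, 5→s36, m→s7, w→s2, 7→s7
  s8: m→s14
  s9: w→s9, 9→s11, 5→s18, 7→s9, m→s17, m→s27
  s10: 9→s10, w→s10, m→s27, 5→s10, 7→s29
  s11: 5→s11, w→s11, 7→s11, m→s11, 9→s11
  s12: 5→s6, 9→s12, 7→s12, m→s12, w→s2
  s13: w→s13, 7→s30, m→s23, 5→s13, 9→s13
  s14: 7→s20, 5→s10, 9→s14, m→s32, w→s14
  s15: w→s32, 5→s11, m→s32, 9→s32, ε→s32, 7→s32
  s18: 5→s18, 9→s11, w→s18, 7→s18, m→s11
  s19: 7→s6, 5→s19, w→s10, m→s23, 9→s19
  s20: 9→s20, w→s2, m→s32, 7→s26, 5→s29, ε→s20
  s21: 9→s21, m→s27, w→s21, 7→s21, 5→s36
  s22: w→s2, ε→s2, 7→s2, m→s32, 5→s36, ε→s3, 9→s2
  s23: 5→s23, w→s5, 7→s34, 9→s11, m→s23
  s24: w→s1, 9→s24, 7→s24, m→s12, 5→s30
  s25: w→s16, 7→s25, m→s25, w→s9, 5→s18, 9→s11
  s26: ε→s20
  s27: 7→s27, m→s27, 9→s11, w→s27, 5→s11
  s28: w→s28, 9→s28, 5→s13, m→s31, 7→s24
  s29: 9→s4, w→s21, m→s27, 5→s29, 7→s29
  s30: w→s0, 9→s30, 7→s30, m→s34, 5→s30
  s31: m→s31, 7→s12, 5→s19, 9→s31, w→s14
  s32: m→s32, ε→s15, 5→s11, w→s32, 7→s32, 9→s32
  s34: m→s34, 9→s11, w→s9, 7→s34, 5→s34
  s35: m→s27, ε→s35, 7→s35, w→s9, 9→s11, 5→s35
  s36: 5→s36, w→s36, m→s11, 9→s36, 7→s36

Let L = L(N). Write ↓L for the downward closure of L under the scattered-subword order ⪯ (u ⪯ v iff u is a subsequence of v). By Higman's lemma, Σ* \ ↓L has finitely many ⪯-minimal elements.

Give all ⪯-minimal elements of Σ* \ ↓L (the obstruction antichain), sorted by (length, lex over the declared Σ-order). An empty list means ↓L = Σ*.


|Q|=37, |F|=30, |δ|=172 (13 ε).
min D↑ (28 st, q0=0, F={20}): 0:7→1,w→0,9→0,m→2,5→3 1:7→1,w→4,9→1,m→5,5→6 2:7→5,w→7,9→2,m→2,5→8 3:7→6,w→3,9→3,m→9,5→3 4:7→4,w→4,9→4,m→10,5→11 5:7→5,w→12,9→5,m→5,5→13 6:7→6,w→14,9→6,m→15,5→6 7:7→16,w→7,9→7,m→17,5→18 8:7→13,w→18,9→8,m→9,5→8 9:7→15,w→19,9→20,m→9,5→9 10:7→10,w→12,9→10,m→10,5→11 11:7→11,w→11,9→11,m→20,5→11 12:7→12,w→12,9→12,m→17,5→11 13:7→13,w→21,9→13,m→15,5→13 14:7→14,w→14,9→14,m→22,5→11 15:7→15,w→23,9→20,m→15,5→15 16:7→16,w→12,9→16,m→17,5→24 17:7→17,w→17,9→17,m→17,5→20 18:7→24,w→18,9→18,m→25,5→18 19:7→26,w→19,9→20,m→25,5→19 20:7→20,w→20,9→20,m→20,5→20 21:7→21,w→21,9→21,m→25,5→11 22:7→22,w→23,9→20,m→22,5→27 23:7→23,w→23,9→20,m→25,5→27 24:7→24,w→21,9→24,m→25,5→24 25:7→25,w→25,9→20,m→25,5→20 26:7→26,w→23,9→20,m→25,5→26 27:7→27,w→27,9→20,m→20,5→27 [Hopcroft].
'5m9': |S_i|=[35, 21, 11, 2] end={s11,s17} rej; 3/3 deletions ∈↓L.
'7w5m': N↓-sim [35, 27, 17, 3, 1] end={s11} ∉↓L; 4/4 del acc.
'mwm5': N↓-sim [35, 29, 21, 5, 1] end={s11} rej; 4/4 del acc.
3 minimals (antichain).

A = [5m9, 7w5m, mwm5].


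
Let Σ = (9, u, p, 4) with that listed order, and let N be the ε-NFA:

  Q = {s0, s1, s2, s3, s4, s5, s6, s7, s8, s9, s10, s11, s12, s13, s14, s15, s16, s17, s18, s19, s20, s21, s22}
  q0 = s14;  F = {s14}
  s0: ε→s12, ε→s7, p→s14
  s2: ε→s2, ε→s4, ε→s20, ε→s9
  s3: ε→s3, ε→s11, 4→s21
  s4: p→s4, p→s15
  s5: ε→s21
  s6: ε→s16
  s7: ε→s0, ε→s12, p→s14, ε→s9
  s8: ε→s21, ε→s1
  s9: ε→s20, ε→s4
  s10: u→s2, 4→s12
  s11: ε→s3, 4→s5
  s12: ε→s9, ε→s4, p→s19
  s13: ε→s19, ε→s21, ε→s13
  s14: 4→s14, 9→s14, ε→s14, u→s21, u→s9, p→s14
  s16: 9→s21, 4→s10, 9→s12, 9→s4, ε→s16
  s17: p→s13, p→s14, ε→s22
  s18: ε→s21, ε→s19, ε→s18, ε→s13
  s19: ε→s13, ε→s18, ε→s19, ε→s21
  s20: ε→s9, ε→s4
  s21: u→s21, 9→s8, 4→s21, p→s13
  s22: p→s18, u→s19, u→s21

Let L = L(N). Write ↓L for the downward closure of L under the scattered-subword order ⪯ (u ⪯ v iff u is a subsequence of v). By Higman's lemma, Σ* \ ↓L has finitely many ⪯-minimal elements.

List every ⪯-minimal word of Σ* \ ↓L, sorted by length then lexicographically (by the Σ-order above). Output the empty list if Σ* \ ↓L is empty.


|Q|=23, |F|=1, |δ|=63 (36 ε).
min D↑ (2 st, q0=0, F={1}): 0:9→0,u→1,p→0,4→0 1:9→1,u→1,p→1,4→1 (ε-aug+det+¬).
'u': N↓-sim [11, 10] end={s1,s13,s15,s18,s19,s20,s21,s4,s8,s9} ∉↓L; 1/1 deletions ∈↓L.
1 obstructions.

min(Σ*\↓L) = [u].


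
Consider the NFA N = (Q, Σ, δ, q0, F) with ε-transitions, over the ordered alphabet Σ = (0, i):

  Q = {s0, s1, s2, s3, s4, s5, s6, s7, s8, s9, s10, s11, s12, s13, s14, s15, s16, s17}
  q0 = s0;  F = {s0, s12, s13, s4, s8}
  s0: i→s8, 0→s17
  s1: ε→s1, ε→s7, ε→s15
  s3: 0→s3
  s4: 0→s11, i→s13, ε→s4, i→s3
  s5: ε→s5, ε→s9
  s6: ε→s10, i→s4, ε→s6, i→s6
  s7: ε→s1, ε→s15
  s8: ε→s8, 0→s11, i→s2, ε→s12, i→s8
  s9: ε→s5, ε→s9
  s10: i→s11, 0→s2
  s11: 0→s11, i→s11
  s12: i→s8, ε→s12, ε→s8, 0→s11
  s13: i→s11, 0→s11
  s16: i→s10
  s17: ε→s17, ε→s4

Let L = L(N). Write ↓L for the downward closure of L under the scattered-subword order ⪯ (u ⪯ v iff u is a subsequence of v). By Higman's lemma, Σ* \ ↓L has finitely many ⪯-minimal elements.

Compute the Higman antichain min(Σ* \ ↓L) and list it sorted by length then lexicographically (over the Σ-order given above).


|Q|=18, |F|=5, |δ|=38 (18 ε).
min D↑ (5 st, q0=0, F={3}): 0:0→1,i→2 1:0→3,i→4 2:0→3,i→2 3:0→3,i→3 4:0→3,i→3.
'00': |S_i|=[9, 5, 2] end={s11,s3} ∉↓L; 2/2 del acc.
'i0': N↓-sim [9, 6, 2] end={s11,s3} rej; 2/2 single-dels accept.
'0ii': |S_i|=[9, 5, 3, 1] end={s11} — reject; 3/3 del acc.
3 minimals (antichain).

Antichain: [00, i0, 0ii].


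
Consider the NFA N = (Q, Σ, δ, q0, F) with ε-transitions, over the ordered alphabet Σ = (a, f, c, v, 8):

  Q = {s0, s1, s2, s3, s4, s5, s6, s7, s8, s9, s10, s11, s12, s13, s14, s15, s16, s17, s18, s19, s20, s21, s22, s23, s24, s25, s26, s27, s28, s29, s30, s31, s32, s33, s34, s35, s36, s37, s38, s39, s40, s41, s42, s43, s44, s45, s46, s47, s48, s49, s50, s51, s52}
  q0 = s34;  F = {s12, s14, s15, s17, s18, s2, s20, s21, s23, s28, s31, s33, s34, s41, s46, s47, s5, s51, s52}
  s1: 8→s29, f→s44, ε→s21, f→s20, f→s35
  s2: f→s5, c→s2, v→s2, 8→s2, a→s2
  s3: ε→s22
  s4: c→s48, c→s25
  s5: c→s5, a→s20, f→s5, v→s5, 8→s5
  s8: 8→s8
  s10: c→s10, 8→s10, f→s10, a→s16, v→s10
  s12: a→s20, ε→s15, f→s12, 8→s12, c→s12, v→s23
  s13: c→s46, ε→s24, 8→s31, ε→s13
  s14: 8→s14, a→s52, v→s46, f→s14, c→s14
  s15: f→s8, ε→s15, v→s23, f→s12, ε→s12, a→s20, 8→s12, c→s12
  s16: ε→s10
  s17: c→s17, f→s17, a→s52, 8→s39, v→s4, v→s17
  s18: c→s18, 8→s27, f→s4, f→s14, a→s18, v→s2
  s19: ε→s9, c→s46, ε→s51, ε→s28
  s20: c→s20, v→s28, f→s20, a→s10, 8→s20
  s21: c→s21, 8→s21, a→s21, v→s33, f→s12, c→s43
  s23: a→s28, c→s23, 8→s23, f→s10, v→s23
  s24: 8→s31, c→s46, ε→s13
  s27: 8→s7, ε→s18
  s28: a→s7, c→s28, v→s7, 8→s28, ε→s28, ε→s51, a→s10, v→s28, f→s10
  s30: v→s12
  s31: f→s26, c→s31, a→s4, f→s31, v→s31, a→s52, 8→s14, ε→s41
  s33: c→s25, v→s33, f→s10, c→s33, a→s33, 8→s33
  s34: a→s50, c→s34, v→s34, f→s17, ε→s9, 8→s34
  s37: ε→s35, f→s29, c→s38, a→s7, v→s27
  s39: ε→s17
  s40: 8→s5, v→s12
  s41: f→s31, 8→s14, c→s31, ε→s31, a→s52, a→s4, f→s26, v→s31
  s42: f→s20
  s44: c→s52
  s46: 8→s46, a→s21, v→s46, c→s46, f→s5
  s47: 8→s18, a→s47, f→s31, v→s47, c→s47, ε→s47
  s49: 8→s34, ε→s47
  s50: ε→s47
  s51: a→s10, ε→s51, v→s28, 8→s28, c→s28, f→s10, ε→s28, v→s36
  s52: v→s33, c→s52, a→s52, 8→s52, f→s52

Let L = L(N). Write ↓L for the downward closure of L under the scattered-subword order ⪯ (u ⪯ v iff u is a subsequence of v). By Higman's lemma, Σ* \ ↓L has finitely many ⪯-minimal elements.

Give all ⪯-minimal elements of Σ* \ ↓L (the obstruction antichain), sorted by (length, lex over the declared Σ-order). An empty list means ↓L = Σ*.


|Q|=53, |F|=19, |δ|=160 (25 ε).
min D↑ (17 st, q0=0, F={11}): 0:a→1,f→2,c→0,v→0,8→0 1:a→1,f→3,c→1,v→1,8→4 2:a→5,f→2,c→2,v→2,8→2 3:a→5,f→3,c→3,v→3,8→6 4:a→4,f→6,c→4,v→7,8→4 5:a→5,f→5,c→5,v→8,8→5 6:a→5,f→6,c→6,v→9,8→6 7:a→7,f→10,c→7,v→7,8→7 8:a→8,f→11,c→8,v→8,8→8 9:a→12,f→10,c→9,v→9,8→9 10:a→13,f→10,c→10,v→10,8→10 11:a→11,f→11,c→11,v→11,8→11 12:a→12,f→14,c→12,v→8,8→12 13:a→11,f→13,c→13,v→15,8→13 14:a→13,f→14,c→14,v→16,8→14 15:a→11,f→11,c→15,v→15,8→15 16:a→15,f→11,c→16,v→16,8→16.
'favf': |S_i|=[33, 26, 18, 9, 2] end={s10,s16} rej; 4/4 deletions ∈↓L.
'a8vfaa': |S_i|=[33, 29, 24, 18, 12, 7, 3] end={s10,s16,s7} rej; 6/6 single-dels accept.
2 obstructions.

min(Σ*\↓L) = [favf, a8vfaa].


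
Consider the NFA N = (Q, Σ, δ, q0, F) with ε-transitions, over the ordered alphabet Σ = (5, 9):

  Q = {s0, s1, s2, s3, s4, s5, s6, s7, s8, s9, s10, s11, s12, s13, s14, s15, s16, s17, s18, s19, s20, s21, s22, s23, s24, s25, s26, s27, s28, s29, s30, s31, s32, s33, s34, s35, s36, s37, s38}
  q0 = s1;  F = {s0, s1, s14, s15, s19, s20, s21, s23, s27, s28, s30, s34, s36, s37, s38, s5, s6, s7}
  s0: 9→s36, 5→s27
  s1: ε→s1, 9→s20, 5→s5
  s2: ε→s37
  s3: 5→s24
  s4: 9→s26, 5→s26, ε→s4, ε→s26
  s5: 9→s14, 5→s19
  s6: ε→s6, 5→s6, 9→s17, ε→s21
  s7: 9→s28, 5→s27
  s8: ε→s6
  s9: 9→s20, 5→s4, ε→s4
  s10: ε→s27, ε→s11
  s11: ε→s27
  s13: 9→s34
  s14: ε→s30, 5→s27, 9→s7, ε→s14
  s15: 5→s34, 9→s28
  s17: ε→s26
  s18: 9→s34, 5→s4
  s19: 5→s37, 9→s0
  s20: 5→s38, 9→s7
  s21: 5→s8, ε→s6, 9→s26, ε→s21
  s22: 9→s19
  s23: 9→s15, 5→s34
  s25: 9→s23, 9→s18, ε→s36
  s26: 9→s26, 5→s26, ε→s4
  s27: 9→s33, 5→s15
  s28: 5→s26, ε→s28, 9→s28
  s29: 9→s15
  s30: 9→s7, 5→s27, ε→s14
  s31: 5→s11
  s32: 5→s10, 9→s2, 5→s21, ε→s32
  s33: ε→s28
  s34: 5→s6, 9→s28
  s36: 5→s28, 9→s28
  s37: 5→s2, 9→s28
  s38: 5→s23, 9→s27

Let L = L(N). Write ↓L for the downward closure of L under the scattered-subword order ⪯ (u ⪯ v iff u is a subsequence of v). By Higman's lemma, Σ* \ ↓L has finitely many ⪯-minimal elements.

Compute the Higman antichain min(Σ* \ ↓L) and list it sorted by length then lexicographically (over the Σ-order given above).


|Q|=39, |F|=18, |δ|=76 (22 ε).
min D↑ (17 st, q0=0, F={15}): 0:5→1,9→2 1:5→3,9→4 2:5→5,9→6 3:5→7,9→8 4:5→9,9→6 5:5→10,9→9 6:5→9,9→11 7:5→7,9→11 8:5→9,9→12 9:5→13,9→11 10:5→14,9→13 11:5→15,9→11 12:5→11,9→11 13:5→14,9→11 14:5→16,9→11 15:5→15,9→15 16:5→16,9→15 (ε-aug+det+¬).
'9995': run [24, 19, 13, 5, 2] end={s26,s4} — reject; 4/4 single-dels accept.
'55595': run [24, 22, 17, 13, 5, 2] end={s26,s4} rej; 5/5 deletions ∈↓L.
'59595': N↓-sim [24, 22, 16, 11, 5, 2] end={s26,s4} rej; 5/5 deletions ∈↓L.
'559955': |S_i|=[24, 22, 17, 13, 6, 3, 2] end={s26,s4} ∉↓L; 6/6 deletions ∈↓L.
'955559': run [24, 19, 13, 10, 8, 6, 3] end={s17,s26,s4} rej; 6/6 single-dels accept.
5 minimals (antichain).

min(Σ*\↓L) = [9995, 55595, 59595, 559955, 955559].


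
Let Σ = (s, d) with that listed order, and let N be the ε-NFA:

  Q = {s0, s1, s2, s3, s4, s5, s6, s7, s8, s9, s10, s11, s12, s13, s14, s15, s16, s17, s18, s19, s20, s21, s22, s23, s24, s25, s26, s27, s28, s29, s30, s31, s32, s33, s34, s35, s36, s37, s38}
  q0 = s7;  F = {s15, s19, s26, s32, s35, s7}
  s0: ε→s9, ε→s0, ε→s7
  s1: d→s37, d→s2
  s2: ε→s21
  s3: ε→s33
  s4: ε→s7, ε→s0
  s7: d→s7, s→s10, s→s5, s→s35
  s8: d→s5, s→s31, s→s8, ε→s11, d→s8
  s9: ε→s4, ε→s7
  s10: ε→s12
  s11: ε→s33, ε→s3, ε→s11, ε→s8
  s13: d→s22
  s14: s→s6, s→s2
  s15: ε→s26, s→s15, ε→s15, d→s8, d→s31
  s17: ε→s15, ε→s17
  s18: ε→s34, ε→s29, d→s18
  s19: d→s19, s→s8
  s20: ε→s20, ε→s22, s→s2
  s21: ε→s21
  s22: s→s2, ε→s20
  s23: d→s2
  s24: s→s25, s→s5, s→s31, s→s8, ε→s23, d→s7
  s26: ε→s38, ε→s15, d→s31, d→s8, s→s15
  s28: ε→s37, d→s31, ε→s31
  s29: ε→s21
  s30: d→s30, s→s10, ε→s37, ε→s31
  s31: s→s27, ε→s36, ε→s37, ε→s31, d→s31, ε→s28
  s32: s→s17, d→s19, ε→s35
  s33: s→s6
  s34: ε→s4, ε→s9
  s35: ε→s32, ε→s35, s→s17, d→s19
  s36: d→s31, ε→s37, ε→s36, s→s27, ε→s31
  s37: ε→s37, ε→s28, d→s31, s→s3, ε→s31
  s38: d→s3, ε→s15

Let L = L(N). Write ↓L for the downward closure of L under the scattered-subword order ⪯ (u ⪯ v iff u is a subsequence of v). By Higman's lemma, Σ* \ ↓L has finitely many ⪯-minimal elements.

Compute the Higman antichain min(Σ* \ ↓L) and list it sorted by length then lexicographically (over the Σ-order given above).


Antichain: [ssd, sds].

|Q|=39, |F|=6, |δ|=94 (49 ε).
min D↑ (5 st, q0=0, F={4}): 0:s→1,d→0 1:s→2,d→3 2:s→2,d→4 3:s→4,d→3 4:s→4,d→4.
'ssd': N↓-sim [21, 20, 15, 11] end={s11,s27,s28,s3,s31,s33,s36,s37,s5,s6,s8} rej; 3/3 deletions ∈↓L.
'sds': |S_i|=[21, 20, 12, 11] end={s11,s27,s28,s3,s31,s33,s36,s37,s5,s6,s8} rej; 3/3 deletions ∈↓L.
2 words, ⪯-incomp.


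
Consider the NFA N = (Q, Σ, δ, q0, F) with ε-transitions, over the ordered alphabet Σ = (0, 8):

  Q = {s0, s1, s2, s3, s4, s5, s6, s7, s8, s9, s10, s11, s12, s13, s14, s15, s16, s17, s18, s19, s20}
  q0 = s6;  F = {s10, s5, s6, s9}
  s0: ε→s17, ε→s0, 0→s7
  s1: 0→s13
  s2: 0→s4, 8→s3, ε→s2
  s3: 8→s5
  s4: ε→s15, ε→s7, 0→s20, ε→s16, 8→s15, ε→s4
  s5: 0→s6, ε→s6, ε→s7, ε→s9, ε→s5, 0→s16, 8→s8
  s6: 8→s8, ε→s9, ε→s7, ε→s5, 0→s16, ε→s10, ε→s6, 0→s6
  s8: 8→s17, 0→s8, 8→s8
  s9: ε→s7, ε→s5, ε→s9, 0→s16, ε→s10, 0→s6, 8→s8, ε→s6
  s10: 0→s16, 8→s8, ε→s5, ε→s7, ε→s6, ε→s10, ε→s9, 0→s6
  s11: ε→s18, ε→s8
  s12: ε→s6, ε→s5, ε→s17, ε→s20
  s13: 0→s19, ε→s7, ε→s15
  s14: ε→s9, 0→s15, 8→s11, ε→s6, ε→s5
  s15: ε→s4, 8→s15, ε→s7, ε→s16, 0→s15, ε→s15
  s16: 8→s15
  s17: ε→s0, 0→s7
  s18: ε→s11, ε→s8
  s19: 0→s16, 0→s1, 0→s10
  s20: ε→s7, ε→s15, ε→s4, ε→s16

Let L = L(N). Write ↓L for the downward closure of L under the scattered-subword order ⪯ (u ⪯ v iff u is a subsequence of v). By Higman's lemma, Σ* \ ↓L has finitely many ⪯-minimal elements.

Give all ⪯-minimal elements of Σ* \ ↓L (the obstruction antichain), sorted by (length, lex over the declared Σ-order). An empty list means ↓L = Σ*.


|Q|=21, |F|=4, |δ|=80 (48 ε).
min D↑ (2 st, q0=0, F={1}): 0:0→0,8→1 1:0→1,8→1 [Hopcroft].
'8': run [12, 8] end={s0,s15,s16,s17,s20,s4,s7,s8} ∉↓L; 1/1 deletions ∈↓L.
1 minimals (antichain).

Antichain: [8].


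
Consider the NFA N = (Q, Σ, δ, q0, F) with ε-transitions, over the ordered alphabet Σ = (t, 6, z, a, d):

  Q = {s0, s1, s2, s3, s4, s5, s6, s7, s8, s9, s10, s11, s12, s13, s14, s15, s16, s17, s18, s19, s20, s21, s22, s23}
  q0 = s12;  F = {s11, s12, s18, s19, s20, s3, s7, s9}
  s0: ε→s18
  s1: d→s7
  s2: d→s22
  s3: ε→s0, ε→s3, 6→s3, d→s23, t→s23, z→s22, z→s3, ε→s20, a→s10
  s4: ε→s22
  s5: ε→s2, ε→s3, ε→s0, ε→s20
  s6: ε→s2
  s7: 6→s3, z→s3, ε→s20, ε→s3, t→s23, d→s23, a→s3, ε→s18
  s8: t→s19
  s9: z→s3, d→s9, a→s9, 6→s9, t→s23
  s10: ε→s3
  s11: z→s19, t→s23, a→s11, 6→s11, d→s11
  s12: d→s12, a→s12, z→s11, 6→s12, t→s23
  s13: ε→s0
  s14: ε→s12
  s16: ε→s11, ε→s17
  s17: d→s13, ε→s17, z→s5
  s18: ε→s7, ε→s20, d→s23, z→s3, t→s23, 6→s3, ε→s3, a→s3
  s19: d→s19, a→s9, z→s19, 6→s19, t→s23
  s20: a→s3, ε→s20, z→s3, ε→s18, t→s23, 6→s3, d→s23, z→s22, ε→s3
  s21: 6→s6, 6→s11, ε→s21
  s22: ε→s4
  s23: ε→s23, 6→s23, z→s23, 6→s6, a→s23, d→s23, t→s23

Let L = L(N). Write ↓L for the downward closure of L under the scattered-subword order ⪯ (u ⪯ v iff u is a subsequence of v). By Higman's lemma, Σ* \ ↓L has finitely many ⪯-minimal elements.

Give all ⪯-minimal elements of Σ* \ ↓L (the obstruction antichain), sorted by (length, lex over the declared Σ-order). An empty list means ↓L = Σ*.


|Q|=24, |F|=8, |δ|=83 (28 ε).
min D↑ (6 st, q0=0, F={1}): 0:t→1,6→0,z→2,a→0,d→0 1:t→1,6→1,z→1,a→1,d→1 2:t→1,6→2,z→3,a→2,d→2 3:t→1,6→3,z→3,a→4,d→3 4:t→1,6→4,z→5,a→4,d→4 5:t→1,6→5,z→5,a→5,d→1.
't': run [15, 5] end={s2,s22,s23,s4,s6} — reject; 1/1 single-dels accept.
'zzazd': |S_i|=[15, 14, 13, 12, 11, 5] end={s2,s22,s23,s4,s6} ∉↓L; 5/5 single-dels accept.
2 words, ⪯-incomp.

Antichain: [t, zzazd].


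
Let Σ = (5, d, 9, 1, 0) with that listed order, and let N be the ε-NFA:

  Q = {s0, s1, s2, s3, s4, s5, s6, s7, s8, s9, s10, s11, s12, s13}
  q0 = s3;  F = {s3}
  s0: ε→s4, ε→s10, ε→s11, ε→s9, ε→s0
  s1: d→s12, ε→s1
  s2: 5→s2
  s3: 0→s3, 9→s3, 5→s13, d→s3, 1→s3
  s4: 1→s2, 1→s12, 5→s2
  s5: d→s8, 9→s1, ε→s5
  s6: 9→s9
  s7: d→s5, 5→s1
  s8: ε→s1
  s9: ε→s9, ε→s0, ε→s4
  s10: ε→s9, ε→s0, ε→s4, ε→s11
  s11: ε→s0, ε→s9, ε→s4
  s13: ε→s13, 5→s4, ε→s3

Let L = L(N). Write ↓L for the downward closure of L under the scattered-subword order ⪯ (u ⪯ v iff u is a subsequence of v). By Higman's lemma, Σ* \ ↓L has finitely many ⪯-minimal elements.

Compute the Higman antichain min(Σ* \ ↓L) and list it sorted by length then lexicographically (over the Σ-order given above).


|Q|=14, |F|=1, |δ|=36 (20 ε).
min D↑ (1 st, q0=0, F={}): 0:5→0,d→0,9→0,1→0,0→0 [Hopcroft].
L(D↑) = ∅ ⇒ ↓L = Σ*.

A = [].


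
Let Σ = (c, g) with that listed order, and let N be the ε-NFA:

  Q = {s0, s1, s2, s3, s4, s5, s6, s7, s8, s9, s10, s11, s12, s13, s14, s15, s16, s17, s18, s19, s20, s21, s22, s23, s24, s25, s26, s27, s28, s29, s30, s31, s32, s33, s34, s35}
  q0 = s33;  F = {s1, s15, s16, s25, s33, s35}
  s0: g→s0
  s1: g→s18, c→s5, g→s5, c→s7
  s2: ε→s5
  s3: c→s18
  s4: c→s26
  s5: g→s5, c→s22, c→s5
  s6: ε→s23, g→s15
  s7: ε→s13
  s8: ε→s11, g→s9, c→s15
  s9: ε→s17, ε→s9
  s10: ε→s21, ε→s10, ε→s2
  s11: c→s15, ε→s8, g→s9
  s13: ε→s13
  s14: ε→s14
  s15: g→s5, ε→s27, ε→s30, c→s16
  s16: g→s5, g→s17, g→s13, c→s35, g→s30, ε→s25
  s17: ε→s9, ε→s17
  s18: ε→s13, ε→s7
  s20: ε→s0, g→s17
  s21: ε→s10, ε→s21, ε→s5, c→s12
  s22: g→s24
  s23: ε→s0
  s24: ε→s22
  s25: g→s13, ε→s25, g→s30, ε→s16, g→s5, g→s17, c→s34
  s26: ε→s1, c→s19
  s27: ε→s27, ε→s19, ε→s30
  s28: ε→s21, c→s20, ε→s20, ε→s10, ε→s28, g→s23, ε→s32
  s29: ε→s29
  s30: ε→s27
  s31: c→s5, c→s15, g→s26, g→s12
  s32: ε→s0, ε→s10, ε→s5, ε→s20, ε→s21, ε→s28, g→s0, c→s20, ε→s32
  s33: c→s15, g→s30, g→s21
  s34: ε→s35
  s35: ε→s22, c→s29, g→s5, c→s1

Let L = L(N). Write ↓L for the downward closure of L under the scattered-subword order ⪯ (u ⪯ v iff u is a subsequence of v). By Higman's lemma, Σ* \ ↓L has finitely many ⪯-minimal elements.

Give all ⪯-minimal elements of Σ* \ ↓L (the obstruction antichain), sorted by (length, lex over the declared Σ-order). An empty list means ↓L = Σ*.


|Q|=36, |F|=6, |δ|=92 (47 ε).
min D↑ (6 st, q0=0, F={2}): 0:c→1,g→2 1:c→3,g→2 2:c→2,g→2 3:c→4,g→2 4:c→5,g→2 5:c→2,g→2 [Hopcroft].
'g': |S_i|=[23, 15] end={s10,s12,s13,s17,s18,s19,s2,s21,s22,s24,s27,s30,…} — reject; 1/1 deletions ∈↓L.
'ccccc': run [23, 19, 17, 10, 8, 5] end={s13,s22,s24,s5,s7} ∉↓L; 5/5 del acc.
2 words, ⪯-incomp.

A = [g, ccccc].


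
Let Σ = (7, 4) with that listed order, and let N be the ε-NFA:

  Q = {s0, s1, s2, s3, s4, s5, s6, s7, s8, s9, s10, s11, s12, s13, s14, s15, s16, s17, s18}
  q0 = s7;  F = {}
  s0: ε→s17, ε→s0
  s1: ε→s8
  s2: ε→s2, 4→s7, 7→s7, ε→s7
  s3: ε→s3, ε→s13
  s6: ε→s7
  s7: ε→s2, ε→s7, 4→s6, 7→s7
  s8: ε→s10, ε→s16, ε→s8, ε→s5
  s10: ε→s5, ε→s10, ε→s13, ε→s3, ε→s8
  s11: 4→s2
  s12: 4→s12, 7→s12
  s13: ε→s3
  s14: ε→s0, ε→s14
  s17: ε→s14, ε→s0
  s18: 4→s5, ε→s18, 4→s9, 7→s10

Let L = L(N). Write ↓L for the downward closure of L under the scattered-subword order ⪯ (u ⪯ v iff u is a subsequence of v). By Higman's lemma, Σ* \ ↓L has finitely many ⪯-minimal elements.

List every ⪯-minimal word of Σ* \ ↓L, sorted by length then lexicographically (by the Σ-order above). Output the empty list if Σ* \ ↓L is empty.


min(Σ*\↓L) = [ε].

|Q|=19, |F|=0, |δ|=35 (25 ε).
min D↑ (1 st, q0=0, F={0}): 0:7→0,4→0 [Hopcroft].
ε ∈ L(D↑) — L = ∅.


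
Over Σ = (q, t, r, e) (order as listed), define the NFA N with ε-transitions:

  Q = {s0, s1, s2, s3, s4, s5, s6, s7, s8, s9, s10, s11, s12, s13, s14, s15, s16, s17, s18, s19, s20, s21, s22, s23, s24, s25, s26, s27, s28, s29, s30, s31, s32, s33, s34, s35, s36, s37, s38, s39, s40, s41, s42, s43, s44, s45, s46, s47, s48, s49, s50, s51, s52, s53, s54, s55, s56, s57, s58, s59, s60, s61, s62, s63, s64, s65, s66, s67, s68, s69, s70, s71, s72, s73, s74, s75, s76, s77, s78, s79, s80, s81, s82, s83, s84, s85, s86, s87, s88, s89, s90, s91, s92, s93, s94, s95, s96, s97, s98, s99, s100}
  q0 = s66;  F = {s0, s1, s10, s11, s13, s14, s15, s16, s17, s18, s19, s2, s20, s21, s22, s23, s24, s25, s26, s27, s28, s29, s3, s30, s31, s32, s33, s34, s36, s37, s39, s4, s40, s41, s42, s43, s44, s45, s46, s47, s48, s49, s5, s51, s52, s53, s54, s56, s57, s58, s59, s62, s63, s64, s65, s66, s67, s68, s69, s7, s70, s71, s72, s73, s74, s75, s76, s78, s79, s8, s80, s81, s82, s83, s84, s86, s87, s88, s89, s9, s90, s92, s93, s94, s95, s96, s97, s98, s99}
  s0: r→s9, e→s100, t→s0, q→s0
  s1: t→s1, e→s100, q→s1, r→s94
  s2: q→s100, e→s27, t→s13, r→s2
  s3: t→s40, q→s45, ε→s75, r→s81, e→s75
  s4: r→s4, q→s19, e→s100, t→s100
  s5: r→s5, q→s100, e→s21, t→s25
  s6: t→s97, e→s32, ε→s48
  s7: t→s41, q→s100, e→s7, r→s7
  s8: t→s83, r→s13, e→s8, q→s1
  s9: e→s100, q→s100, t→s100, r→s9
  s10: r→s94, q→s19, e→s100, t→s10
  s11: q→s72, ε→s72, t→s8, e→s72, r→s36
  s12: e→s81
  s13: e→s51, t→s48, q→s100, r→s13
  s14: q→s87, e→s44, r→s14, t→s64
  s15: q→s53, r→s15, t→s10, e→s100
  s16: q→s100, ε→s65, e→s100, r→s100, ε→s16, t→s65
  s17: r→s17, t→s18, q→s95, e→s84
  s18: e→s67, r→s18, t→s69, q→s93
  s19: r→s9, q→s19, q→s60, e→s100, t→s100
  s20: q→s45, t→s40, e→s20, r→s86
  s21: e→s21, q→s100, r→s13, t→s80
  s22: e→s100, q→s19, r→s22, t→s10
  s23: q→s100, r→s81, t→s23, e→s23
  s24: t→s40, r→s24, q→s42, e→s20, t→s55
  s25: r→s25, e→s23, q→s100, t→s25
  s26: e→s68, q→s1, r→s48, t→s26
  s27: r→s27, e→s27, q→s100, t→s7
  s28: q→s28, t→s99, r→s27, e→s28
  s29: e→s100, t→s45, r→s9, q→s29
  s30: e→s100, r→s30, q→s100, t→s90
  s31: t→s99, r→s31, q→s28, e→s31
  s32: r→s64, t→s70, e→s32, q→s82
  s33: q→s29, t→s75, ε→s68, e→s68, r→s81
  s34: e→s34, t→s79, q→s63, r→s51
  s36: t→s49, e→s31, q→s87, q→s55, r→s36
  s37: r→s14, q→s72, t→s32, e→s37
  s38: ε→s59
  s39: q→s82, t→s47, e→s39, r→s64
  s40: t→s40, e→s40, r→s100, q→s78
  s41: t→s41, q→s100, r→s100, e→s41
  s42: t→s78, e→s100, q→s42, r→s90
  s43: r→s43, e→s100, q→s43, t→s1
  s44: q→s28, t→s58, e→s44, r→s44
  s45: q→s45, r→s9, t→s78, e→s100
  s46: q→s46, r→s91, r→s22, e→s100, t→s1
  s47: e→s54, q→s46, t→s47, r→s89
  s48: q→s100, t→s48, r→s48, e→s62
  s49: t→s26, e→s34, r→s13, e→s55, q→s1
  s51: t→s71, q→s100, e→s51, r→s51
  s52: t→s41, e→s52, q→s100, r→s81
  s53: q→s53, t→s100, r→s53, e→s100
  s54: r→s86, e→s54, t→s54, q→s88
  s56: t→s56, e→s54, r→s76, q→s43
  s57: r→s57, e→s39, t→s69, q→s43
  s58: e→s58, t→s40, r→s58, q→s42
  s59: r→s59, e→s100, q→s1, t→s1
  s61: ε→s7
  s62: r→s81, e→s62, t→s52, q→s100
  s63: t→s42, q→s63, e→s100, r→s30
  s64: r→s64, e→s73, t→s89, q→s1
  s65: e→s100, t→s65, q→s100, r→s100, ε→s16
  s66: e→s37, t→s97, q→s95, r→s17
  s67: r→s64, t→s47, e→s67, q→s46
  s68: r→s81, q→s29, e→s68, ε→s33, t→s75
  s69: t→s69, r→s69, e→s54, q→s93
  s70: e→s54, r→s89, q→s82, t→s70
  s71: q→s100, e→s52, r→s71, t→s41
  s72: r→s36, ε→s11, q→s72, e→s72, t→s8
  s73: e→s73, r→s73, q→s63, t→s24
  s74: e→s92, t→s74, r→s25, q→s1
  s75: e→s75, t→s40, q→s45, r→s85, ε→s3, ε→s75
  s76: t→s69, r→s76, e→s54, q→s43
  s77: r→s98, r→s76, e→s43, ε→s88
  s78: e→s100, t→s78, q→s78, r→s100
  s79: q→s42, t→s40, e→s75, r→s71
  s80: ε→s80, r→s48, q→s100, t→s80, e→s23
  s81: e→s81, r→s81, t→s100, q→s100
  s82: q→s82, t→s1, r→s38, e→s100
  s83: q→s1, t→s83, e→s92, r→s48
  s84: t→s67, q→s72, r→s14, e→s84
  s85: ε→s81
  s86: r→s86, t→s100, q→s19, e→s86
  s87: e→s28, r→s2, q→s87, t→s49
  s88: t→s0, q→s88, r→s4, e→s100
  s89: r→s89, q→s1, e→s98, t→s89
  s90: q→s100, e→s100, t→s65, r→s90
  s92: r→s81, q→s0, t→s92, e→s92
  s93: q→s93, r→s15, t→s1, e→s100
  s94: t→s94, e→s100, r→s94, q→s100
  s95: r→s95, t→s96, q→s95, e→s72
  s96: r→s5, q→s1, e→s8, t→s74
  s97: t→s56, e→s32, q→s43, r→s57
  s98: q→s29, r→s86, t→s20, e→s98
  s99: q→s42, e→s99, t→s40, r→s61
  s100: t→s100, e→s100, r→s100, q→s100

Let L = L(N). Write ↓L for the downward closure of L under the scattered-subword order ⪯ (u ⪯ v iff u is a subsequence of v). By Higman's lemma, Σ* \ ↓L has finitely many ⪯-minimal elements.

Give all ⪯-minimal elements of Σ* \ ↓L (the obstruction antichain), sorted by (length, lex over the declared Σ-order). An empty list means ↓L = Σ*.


Antichain: [tqe, qtrq, ttert, erqrq, rtqrqt, erettr].

|Q|=101, |F|=89, |δ|=387 (16 ε).
min D↑ (86 st, q0=0, F={19}): 0:q→1,t→2,r→3,e→4 1:q→1,t→5,r→1,e→6 2:q→7,t→8,r→9,e→10 3:q→1,t→11,r→3,e→12 4:q→6,t→10,r→13,e→4 5:q→14,t→15,r→16,e→17 6:q→6,t→17,r→18,e→6 7:q→7,t→14,r→7,e→19 8:q→7,t→8,r→20,e→21 9:q→7,t→22,r→9,e→23 10:q→24,t→25,r→26,e→10 11:q→27,t→22,r→11,e→28 12:q→6,t→28,r→13,e→12 13:q→29,t→26,r→13,e→30 14:q→14,t→14,r→31,e→19 15:q→14,t→15,r→32,e→33 16:q→19,t→32,r→16,e→34 17:q→14,t→35,r→36,e→17 18:q→29,t→37,r→18,e→38 19:q→19,t→19,r→19,e→19 20:q→7,t→22,r→20,e→21 21:q→39,t→21,r→40,e→21 22:q→27,t→22,r→22,e→21 23:q→24,t→41,r→26,e→23 24:q→24,t→14,r→42,e→19 25:q→24,t→25,r→43,e→21 26:q→14,t→43,r→26,e→44 27:q→27,t→14,r→45,e→19 28:q→46,t→41,r→26,e→28 29:q→29,t→37,r→47,e→48 30:q→48,t→49,r→30,e→30 31:q→19,t→31,r→31,e→19 32:q→19,t→32,r→32,e→50 33:q→51,t→33,r→52,e→33 34:q→19,t→53,r→36,e→34 35:q→14,t→35,r→54,e→33 36:q→19,t→54,r→36,e→55 37:q→14,t→56,r→36,e→57 38:q→48,t→58,r→38,e→38 39:q→39,t→51,r→59,e→19 40:q→60,t→19,r→40,e→40 41:q→46,t→41,r→43,e→21 42:q→14,t→14,r→42,e→19 43:q→14,t→43,r→43,e→61 44:q→62,t→63,r→44,e→44 45:q→64,t→65,r→45,e→19 46:q→46,t→14,r→66,e→19 47:q→19,t→36,r→47,e→67 48:q→48,t→58,r→67,e→48 49:q→68,t→69,r→49,e→49 50:q→19,t→50,r→52,e→50 51:q→51,t→51,r→70,e→19 52:q→19,t→19,r→52,e→52 53:q→19,t→53,r→54,e→50 54:q→19,t→54,r→54,e→71 55:q→19,t→72,r→55,e→55 56:q→14,t→56,r→54,e→73 57:q→62,t→74,r→55,e→57 58:q→68,t→69,r→75,e→58 59:q→60,t→19,r→59,e→19 60:q→60,t→19,r→70,e→19 61:q→76,t→77,r→40,e→61 62:q→62,t→68,r→78,e→19 63:q→68,t→69,r→63,e→77 64:q→64,t→19,r→64,e→19 65:q→60,t→65,r→31,e→19 66:q→60,t→65,r→66,e→19 67:q→19,t→75,r→67,e→67 68:q→68,t→79,r→80,e→19 69:q→79,t→69,r→19,e→69 70:q→19,t→19,r→70,e→19 71:q→19,t→81,r→52,e→71 72:q→19,t→82,r→72,e→81 73:q→76,t→83,r→52,e→73 74:q→68,t→69,r→72,e→83 75:q→19,t→82,r→75,e→75 76:q→76,t→84,r→70,e→19 77:q→84,t→69,r→40,e→77 78:q→19,t→80,r→78,e→19 79:q→79,t→79,r→19,e→19 80:q→19,t→85,r→80,e→19 81:q→19,t→82,r→52,e→81 82:q→19,t→82,r→19,e→82 83:q→84,t→69,r→52,e→83 84:q→84,t→79,r→70,e→19 85:q→19,t→85,r→19,e→19.
'tqe': run [96, 81, 29, 1] end={s100} — reject; 3/3 single-dels accept.
'qtrq': N↓-sim [96, 70, 49, 23, 1] end={s100} — reject; 4/4 deletions ∈↓L.
'ttert': run [96, 81, 59, 26, 8, 1] end={s100} rej; 5/5 del acc.
'erqrq': run [96, 79, 59, 41, 20, 1] end={s100} ∉↓L; 5/5 del acc.
'rtqrqt': N↓-sim [96, 90, 70, 25, 15, 5, 1] end={s100} — reject; 6/6 del acc.
'erettr': |S_i|=[96, 79, 59, 41, 27, 7, 1] end={s100} ∉↓L; 6/6 del acc.
6 minimals (antichain).
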